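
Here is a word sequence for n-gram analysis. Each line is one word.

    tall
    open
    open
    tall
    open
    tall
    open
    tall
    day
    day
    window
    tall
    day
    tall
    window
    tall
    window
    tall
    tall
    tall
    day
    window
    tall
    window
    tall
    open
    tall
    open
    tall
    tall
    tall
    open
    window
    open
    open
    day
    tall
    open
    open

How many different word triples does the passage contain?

39 tokens → 37 trigram windows in total.
Repeated trigrams (each contributes count−1 duplicates):
  tall open tall: 4
  open tall open: 3
  tall window tall: 3
  day window tall: 2
  tall open open: 2
  tall tall tall: 2
  window tall window: 2
11 duplicate windows → 37 − 11 = 26 distinct.

26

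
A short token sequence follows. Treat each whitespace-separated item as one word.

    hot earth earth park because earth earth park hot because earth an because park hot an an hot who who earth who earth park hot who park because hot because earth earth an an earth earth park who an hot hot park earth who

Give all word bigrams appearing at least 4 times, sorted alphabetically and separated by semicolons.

earth earth; earth park

Bigram counts meeting the condition (at least 4 times):
  earth earth: 4
  earth park: 4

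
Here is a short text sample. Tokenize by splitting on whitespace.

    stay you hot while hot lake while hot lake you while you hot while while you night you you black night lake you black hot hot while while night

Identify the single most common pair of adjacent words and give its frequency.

Bigram frequencies (highest first):
  hot while: 3
  you hot: 2
  while hot: 2
  hot lake: 2
  lake you: 2
  while you: 2
  … (13 more, each ≤ 2)

"hot while", 3 times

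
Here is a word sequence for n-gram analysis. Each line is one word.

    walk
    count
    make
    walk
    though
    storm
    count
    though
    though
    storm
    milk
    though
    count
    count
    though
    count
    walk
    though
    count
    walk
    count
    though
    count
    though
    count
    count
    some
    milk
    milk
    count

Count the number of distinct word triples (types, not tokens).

30 tokens → 28 trigram windows in total.
Repeated trigrams (each contributes count−1 duplicates):
  count though count: 3
  though count count: 2
  though count walk: 2
4 duplicate windows → 28 − 4 = 24 distinct.

24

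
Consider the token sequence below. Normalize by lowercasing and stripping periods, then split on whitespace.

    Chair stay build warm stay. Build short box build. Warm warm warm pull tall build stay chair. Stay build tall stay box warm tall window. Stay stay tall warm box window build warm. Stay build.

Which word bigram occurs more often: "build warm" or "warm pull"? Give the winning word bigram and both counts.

"build warm": 3 occurrences
"warm pull": 1 occurrence

"build warm" (3 vs 1)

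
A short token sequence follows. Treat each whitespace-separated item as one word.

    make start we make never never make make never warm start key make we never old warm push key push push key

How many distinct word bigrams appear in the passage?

22 tokens → 21 bigram windows in total.
Repeated bigrams (each contributes count−1 duplicates):
  make never: 2
  push key: 2
2 duplicate windows → 21 − 2 = 19 distinct.

19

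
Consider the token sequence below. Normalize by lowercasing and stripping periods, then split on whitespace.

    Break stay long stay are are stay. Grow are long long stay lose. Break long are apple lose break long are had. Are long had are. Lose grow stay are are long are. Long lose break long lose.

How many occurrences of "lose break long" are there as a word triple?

Scanning the 36 overlapping trigram windows for "lose break long":
  position 13–15: lose break long
  position 18–20: lose break long
  position 35–37: lose break long

3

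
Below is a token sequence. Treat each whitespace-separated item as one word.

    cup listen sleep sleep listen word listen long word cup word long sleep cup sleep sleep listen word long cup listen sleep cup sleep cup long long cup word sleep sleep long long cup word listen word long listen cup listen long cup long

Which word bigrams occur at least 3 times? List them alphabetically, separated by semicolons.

Bigram counts meeting the condition (at least 3 times):
  cup listen: 3
  cup word: 3
  listen word: 3
  long cup: 4
  sleep cup: 3
  sleep sleep: 3
  word long: 3

cup listen; cup word; listen word; long cup; sleep cup; sleep sleep; word long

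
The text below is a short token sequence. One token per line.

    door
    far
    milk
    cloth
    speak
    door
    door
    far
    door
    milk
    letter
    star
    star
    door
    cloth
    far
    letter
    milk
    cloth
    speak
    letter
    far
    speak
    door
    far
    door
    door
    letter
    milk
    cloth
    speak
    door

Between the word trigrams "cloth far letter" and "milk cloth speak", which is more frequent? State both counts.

"milk cloth speak" (3 vs 1)

"cloth far letter": 1 occurrence
"milk cloth speak": 3 occurrences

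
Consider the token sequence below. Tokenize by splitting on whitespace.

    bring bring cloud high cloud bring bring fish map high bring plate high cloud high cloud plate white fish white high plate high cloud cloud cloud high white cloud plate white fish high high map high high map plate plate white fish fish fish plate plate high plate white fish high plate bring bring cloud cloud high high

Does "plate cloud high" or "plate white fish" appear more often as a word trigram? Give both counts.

"plate white fish" (4 vs 0)

"plate cloud high": 0 occurrences
"plate white fish": 4 occurrences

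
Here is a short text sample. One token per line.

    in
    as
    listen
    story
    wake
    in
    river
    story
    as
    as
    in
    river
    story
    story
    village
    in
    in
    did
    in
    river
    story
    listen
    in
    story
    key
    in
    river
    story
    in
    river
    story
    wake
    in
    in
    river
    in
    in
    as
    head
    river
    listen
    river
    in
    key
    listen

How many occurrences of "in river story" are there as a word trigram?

Scanning the 43 overlapping trigram windows for "in river story":
  position 6–8: in river story
  position 11–13: in river story
  position 19–21: in river story
  position 26–28: in river story
  position 29–31: in river story

5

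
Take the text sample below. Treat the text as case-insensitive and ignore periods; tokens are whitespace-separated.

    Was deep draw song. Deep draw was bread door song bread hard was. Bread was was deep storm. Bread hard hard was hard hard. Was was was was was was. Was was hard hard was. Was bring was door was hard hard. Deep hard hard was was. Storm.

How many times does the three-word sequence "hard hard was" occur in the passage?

Scanning the 46 overlapping trigram windows for "hard hard was":
  position 20–22: hard hard was
  position 23–25: hard hard was
  position 33–35: hard hard was
  position 44–46: hard hard was

4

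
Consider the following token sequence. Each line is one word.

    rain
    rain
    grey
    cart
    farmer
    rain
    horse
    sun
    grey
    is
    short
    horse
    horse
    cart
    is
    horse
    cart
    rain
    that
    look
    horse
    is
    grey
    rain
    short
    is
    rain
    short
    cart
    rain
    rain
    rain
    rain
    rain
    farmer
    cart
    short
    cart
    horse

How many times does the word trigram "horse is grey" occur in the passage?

1

Scanning the 37 overlapping trigram windows for "horse is grey":
  position 21–23: horse is grey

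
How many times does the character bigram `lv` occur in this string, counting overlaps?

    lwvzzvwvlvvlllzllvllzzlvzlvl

Sliding a length-2 window over the 28 characters (27 positions):
  position 9–10: lv
  position 17–18: lv
  position 23–24: lv
  position 26–27: lv

4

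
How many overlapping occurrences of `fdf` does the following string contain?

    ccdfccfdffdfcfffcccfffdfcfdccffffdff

Sliding a length-3 window over the 36 characters (34 positions):
  position 7–9: fdf
  position 10–12: fdf
  position 22–24: fdf
  position 33–35: fdf

4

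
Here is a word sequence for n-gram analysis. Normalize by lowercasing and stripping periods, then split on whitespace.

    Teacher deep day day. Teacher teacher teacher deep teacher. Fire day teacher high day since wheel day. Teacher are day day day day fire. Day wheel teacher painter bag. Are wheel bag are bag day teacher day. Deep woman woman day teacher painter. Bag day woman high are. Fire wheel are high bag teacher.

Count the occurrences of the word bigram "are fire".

Scanning the 53 overlapping bigram windows for "are fire":
  position 48–49: are fire

1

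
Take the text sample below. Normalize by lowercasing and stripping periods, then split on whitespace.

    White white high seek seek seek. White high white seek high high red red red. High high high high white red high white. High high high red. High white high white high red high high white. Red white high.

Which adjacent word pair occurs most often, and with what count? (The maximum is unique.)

"high high", 7 times

Bigram frequencies (highest first):
  high high: 7
  white high: 6
  high white: 6
  red high: 4
  high red: 3
  seek seek: 2
  … (8 more, each ≤ 2)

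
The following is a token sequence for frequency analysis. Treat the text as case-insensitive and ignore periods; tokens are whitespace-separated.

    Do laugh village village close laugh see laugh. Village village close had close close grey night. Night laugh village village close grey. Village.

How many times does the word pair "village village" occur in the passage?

3

Scanning the 22 overlapping bigram windows for "village village":
  position 3–4: village village
  position 9–10: village village
  position 19–20: village village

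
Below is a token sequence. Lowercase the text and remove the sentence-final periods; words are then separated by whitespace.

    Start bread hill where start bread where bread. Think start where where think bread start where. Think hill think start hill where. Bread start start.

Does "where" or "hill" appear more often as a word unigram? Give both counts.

"where": 6 occurrences
"hill": 3 occurrences

"where" (6 vs 3)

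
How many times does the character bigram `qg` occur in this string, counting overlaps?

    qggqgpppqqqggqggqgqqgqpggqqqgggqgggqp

Sliding a length-2 window over the 37 characters (36 positions):
  position 1–2: qg
  position 4–5: qg
  position 11–12: qg
  position 14–15: qg
  position 17–18: qg
  position 20–21: qg
  position 28–29: qg
  position 32–33: qg

8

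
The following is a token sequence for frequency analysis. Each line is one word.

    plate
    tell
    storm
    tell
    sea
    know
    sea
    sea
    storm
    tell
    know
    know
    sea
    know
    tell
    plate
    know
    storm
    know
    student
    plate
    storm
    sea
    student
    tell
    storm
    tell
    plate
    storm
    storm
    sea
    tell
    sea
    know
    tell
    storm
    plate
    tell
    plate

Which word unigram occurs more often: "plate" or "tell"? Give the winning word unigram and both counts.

"plate": 6 occurrences
"tell": 9 occurrences

"tell" (9 vs 6)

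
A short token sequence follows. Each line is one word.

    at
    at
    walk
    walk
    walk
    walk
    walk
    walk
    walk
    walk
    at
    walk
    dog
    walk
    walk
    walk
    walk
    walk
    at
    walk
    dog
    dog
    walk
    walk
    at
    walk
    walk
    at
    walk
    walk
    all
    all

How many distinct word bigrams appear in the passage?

9

32 tokens → 31 bigram windows in total.
Repeated bigrams (each contributes count−1 duplicates):
  walk walk: 14
  at walk: 5
  walk at: 4
  dog walk: 2
  walk dog: 2
22 duplicate windows → 31 − 22 = 9 distinct.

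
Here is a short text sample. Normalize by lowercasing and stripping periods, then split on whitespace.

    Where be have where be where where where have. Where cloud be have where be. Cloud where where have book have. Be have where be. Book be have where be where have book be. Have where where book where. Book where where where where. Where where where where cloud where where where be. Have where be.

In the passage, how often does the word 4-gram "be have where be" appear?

Scanning the 53 overlapping 4-gram windows for "be have where be":
  position 2–5: be have where be
  position 12–15: be have where be
  position 22–25: be have where be
  position 27–30: be have where be
  position 53–56: be have where be

5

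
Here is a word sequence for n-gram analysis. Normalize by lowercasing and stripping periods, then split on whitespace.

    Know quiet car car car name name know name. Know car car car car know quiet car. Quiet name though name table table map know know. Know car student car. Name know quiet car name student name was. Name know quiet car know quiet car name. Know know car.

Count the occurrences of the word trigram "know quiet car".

Scanning the 47 overlapping trigram windows for "know quiet car":
  position 1–3: know quiet car
  position 15–17: know quiet car
  position 32–34: know quiet car
  position 40–42: know quiet car
  position 43–45: know quiet car

5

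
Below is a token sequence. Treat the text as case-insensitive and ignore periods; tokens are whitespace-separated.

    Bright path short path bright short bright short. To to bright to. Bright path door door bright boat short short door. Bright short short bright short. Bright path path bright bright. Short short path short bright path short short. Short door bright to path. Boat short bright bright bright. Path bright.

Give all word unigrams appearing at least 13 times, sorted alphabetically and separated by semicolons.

bright; short

Unigram counts meeting the condition (at least 13 times):
  bright: 17
  short: 15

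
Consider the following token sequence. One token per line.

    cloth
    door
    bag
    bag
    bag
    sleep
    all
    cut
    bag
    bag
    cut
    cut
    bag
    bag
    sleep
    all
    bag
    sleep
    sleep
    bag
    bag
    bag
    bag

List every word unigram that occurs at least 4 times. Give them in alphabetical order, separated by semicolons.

bag; sleep

Unigram counts meeting the condition (at least 4 times):
  bag: 12
  sleep: 4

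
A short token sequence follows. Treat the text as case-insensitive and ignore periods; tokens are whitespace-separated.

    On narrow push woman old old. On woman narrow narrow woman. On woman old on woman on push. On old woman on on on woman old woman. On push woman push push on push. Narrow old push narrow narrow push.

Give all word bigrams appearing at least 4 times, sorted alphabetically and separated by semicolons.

Bigram counts meeting the condition (at least 4 times):
  on woman: 4
  woman on: 4

on woman; woman on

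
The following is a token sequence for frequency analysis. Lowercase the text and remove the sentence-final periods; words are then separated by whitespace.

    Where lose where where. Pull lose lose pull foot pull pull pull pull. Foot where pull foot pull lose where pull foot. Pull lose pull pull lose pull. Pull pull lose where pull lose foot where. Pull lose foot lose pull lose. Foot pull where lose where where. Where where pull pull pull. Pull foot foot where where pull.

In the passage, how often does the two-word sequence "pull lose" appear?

Scanning the 58 overlapping bigram windows for "pull lose":
  position 5–6: pull lose
  position 18–19: pull lose
  position 23–24: pull lose
  position 26–27: pull lose
  position 30–31: pull lose
  position 33–34: pull lose
  position 37–38: pull lose
  position 41–42: pull lose

8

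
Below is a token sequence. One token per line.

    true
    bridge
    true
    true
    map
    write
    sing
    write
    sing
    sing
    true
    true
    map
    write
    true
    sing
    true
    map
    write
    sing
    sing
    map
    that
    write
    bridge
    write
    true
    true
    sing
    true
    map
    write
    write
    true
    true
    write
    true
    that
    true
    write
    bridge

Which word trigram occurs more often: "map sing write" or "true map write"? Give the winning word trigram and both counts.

"map sing write": 0 occurrences
"true map write": 4 occurrences

"true map write" (4 vs 0)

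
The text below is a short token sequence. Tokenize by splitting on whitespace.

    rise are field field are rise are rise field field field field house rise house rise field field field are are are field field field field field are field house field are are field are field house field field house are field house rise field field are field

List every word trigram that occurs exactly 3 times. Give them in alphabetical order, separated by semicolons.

are field house; field are field; rise field field

Trigram counts meeting the condition (exactly 3 times):
  are field house: 3
  field are field: 3
  rise field field: 3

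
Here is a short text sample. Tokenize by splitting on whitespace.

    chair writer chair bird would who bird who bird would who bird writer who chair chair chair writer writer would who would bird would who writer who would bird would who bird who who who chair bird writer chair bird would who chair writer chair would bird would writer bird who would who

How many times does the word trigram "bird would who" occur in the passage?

Scanning the 51 overlapping trigram windows for "bird would who":
  position 4–6: bird would who
  position 9–11: bird would who
  position 23–25: bird would who
  position 29–31: bird would who
  position 40–42: bird would who

5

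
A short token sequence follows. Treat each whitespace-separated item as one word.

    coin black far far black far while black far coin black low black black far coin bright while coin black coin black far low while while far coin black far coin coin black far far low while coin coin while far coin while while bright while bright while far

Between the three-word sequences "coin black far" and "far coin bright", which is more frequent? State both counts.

"coin black far": 4 occurrences
"far coin bright": 1 occurrence

"coin black far" (4 vs 1)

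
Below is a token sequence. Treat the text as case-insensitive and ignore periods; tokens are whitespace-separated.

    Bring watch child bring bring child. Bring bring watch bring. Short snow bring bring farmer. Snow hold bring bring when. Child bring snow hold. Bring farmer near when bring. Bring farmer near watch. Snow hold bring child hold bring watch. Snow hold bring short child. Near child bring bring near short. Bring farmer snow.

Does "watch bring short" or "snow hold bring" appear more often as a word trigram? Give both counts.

"snow hold bring" (4 vs 1)

"watch bring short": 1 occurrence
"snow hold bring": 4 occurrences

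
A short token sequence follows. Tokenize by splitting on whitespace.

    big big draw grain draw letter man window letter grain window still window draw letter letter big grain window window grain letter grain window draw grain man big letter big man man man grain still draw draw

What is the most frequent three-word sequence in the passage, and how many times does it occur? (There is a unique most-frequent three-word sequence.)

Trigram frequencies (highest first):
  letter grain window: 2
  big big draw: 1
  big draw grain: 1
  draw grain draw: 1
  grain draw letter: 1
  draw letter man: 1
  … (28 more, each ≤ 1)

"letter grain window", 2 times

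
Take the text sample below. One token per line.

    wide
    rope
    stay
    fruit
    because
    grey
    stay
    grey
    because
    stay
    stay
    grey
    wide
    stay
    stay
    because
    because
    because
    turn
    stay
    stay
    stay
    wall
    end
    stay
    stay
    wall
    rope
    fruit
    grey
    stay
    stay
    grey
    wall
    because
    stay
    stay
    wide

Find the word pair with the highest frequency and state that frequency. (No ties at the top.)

"stay stay", 7 times

Bigram frequencies (highest first):
  stay stay: 7
  stay grey: 3
  grey stay: 2
  because stay: 2
  because because: 2
  stay wall: 2
  … (19 more, each ≤ 1)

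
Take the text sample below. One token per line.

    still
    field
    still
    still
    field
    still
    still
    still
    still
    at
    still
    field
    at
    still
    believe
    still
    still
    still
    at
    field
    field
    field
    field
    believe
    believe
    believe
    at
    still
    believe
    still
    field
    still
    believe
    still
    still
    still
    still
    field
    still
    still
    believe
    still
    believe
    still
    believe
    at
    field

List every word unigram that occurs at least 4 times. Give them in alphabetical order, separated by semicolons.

at; believe; field; still

Unigram counts meeting the condition (at least 4 times):
  at: 5
  believe: 9
  field: 10
  still: 23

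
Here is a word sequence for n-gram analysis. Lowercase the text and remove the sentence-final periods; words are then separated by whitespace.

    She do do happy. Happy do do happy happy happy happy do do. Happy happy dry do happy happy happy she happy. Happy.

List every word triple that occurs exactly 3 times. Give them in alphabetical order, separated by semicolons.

Trigram counts meeting the condition (exactly 3 times):
  do do happy: 3
  happy happy happy: 3

do do happy; happy happy happy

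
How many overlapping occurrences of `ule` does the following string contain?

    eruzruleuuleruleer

3

Sliding a length-3 window over the 18 characters (16 positions):
  position 6–8: ule
  position 10–12: ule
  position 14–16: ule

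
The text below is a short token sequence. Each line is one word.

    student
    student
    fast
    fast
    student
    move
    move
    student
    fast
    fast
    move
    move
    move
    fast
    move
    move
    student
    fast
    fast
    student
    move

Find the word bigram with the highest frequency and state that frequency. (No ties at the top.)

"move move", 4 times

Bigram frequencies (highest first):
  move move: 4
  student fast: 3
  fast fast: 3
  fast student: 2
  student move: 2
  move student: 2
  … (3 more, each ≤ 2)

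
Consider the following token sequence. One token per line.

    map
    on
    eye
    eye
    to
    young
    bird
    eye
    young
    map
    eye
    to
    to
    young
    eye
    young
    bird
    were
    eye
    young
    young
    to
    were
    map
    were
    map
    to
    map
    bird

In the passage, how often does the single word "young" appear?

6

Scanning the 29 tokens for "young":
  position 6: young
  position 9: young
  position 14: young
  position 16: young
  position 20: young
  position 21: young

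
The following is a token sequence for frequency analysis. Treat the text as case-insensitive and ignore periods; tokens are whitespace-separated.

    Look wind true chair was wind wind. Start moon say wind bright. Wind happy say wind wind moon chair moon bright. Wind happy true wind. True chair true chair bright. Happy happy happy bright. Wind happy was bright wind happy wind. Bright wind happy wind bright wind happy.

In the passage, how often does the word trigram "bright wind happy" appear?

6

Scanning the 46 overlapping trigram windows for "bright wind happy":
  position 12–14: bright wind happy
  position 21–23: bright wind happy
  position 34–36: bright wind happy
  position 38–40: bright wind happy
  position 42–44: bright wind happy
  position 46–48: bright wind happy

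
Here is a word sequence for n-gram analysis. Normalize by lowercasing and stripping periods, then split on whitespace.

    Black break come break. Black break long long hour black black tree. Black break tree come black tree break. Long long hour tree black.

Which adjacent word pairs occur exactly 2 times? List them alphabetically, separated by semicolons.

Bigram counts meeting the condition (exactly 2 times):
  black tree: 2
  break long: 2
  long hour: 2
  long long: 2
  tree black: 2

black tree; break long; long hour; long long; tree black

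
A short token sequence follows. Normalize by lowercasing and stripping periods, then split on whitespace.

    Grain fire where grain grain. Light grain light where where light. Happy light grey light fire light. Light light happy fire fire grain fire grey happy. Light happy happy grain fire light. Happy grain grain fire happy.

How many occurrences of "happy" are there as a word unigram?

Scanning the 37 tokens for "happy":
  position 12: happy
  position 20: happy
  position 26: happy
  position 28: happy
  position 29: happy
  position 33: happy
  position 37: happy

7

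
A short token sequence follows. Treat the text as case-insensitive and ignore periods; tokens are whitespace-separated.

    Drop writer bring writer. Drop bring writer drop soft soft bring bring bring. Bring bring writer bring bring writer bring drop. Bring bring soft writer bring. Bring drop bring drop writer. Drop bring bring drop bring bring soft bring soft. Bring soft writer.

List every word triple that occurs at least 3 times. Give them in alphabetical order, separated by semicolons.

Trigram counts meeting the condition (at least 3 times):
  bring bring bring: 3
  bring drop bring: 3
  drop bring bring: 3

bring bring bring; bring drop bring; drop bring bring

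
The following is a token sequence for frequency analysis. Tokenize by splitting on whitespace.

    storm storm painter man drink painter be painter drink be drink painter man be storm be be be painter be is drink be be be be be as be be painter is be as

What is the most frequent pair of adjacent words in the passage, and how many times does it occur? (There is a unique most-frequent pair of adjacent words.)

Bigram frequencies (highest first):
  be be: 7
  be painter: 3
  painter man: 2
  drink painter: 2
  painter be: 2
  drink be: 2
  … (14 more, each ≤ 2)

"be be", 7 times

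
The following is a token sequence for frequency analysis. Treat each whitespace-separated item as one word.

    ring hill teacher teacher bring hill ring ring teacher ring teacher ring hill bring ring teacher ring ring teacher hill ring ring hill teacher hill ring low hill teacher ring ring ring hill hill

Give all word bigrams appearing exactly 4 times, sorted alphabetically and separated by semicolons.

Bigram counts meeting the condition (exactly 4 times):
  ring hill: 4
  ring teacher: 4
  teacher ring: 4

ring hill; ring teacher; teacher ring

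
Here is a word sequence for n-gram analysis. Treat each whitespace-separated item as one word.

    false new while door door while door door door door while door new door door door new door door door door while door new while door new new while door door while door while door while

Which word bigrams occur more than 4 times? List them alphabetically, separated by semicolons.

Bigram counts meeting the condition (more than 4 times):
  door door: 10
  door while: 6
  while door: 8

door door; door while; while door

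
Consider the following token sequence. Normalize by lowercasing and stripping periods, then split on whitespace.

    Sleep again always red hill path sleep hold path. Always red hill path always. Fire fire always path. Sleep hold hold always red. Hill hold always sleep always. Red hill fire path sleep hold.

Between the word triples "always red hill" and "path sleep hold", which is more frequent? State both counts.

"always red hill" (4 vs 3)

"always red hill": 4 occurrences
"path sleep hold": 3 occurrences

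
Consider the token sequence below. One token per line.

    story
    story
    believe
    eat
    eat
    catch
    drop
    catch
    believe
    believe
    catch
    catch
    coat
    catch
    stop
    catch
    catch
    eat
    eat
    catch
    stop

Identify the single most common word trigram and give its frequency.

"eat eat catch", 2 times

Trigram frequencies (highest first):
  eat eat catch: 2
  story story believe: 1
  story believe eat: 1
  believe eat eat: 1
  eat catch drop: 1
  catch drop catch: 1
  … (12 more, each ≤ 1)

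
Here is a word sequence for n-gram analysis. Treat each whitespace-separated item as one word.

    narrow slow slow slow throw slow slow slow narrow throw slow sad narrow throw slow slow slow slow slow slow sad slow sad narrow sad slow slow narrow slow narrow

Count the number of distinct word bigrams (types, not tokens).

10

30 tokens → 29 bigram windows in total.
Repeated bigrams (each contributes count−1 duplicates):
  slow slow: 10
  slow narrow: 3
  slow sad: 3
  throw slow: 3
  narrow slow: 2
  narrow throw: 2
  sad narrow: 2
  sad slow: 2
19 duplicate windows → 29 − 19 = 10 distinct.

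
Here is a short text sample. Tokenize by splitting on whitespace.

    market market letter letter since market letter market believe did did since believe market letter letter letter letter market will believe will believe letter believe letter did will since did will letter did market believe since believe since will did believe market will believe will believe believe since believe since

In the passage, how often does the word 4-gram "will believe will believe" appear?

2

Scanning the 47 overlapping 4-gram windows for "will believe will believe":
  position 20–23: will believe will believe
  position 43–46: will believe will believe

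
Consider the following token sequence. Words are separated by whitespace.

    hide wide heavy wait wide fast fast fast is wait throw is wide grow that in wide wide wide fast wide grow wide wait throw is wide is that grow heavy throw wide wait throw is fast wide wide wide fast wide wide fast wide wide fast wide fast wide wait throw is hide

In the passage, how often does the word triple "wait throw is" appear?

4

Scanning the 52 overlapping trigram windows for "wait throw is":
  position 10–12: wait throw is
  position 24–26: wait throw is
  position 34–36: wait throw is
  position 51–53: wait throw is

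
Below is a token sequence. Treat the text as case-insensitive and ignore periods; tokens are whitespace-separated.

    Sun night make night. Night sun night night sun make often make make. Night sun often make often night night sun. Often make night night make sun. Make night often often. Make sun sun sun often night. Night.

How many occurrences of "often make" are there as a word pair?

4

Scanning the 37 overlapping bigram windows for "often make":
  position 11–12: often make
  position 16–17: often make
  position 22–23: often make
  position 31–32: often make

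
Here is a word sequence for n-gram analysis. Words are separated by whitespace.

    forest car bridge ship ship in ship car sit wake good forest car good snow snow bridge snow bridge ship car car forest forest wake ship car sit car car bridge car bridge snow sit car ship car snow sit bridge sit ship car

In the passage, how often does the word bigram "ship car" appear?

5

Scanning the 43 overlapping bigram windows for "ship car":
  position 7–8: ship car
  position 20–21: ship car
  position 26–27: ship car
  position 37–38: ship car
  position 43–44: ship car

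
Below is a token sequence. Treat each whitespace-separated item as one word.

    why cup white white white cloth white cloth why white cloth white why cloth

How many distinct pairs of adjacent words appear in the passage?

9

14 tokens → 13 bigram windows in total.
Repeated bigrams (each contributes count−1 duplicates):
  white cloth: 3
  cloth white: 2
  white white: 2
4 duplicate windows → 13 − 4 = 9 distinct.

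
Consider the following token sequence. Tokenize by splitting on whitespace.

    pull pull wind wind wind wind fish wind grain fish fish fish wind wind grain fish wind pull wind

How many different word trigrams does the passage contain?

15

19 tokens → 17 trigram windows in total.
Repeated trigrams (each contributes count−1 duplicates):
  wind grain fish: 2
  wind wind wind: 2
2 duplicate windows → 17 − 2 = 15 distinct.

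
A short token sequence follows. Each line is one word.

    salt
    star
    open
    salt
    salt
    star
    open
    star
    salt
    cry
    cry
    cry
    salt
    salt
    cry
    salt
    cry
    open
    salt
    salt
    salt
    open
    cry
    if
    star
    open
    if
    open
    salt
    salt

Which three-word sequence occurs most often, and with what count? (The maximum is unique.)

"open salt salt", 3 times

Trigram frequencies (highest first):
  open salt salt: 3
  salt star open: 2
  star open salt: 1
  salt salt star: 1
  star open star: 1
  open star salt: 1
  … (19 more, each ≤ 1)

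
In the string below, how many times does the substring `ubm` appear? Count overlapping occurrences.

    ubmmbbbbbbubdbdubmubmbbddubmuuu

Sliding a length-3 window over the 31 characters (29 positions):
  position 1–3: ubm
  position 16–18: ubm
  position 19–21: ubm
  position 26–28: ubm

4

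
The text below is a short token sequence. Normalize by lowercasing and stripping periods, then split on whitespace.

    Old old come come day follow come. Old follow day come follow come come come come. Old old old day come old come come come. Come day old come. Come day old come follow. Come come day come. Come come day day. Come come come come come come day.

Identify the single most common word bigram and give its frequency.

Bigram frequencies (highest first):
  come come: 16
  come day: 6
  old come: 4
  day come: 4
  old old: 3
  follow come: 3
  … (8 more, each ≤ 3)

"come come", 16 times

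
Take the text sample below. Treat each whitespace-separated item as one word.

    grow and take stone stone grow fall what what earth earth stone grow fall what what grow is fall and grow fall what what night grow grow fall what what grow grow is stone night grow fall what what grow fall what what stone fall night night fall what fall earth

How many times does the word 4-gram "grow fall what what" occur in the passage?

Scanning the 48 overlapping 4-gram windows for "grow fall what what":
  position 6–9: grow fall what what
  position 13–16: grow fall what what
  position 21–24: grow fall what what
  position 27–30: grow fall what what
  position 36–39: grow fall what what
  position 40–43: grow fall what what

6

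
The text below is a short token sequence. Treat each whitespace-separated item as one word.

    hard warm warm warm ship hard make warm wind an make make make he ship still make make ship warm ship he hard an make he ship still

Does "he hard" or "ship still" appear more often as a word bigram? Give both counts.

"ship still" (2 vs 1)

"he hard": 1 occurrence
"ship still": 2 occurrences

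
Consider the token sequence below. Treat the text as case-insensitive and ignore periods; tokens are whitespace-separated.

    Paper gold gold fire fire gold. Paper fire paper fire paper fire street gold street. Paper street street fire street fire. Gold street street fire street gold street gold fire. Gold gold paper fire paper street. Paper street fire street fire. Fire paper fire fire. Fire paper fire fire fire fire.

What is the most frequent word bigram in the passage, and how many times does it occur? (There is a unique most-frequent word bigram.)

Bigram frequencies (highest first):
  fire fire: 7
  paper fire: 6
  fire paper: 5
  street fire: 5
  fire street: 4
  fire gold: 3
  … (9 more, each ≤ 3)

"fire fire", 7 times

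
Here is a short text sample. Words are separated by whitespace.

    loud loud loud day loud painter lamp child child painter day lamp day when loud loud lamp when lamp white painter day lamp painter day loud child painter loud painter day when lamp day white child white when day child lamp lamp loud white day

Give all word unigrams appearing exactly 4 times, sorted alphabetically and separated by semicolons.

Unigram counts meeting the condition (exactly 4 times):
  when: 4
  white: 4

when; white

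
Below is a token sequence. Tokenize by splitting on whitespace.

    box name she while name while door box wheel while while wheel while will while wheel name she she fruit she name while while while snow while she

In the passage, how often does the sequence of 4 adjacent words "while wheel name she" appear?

Scanning the 25 overlapping 4-gram windows for "while wheel name she":
  position 15–18: while wheel name she

1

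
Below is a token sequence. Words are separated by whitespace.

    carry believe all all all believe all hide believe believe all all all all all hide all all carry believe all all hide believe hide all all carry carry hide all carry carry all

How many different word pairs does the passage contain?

34 tokens → 33 bigram windows in total.
Repeated bigrams (each contributes count−1 duplicates):
  all all: 9
  believe all: 4
  all carry: 3
  all hide: 3
  hide all: 3
  carry believe: 2
  carry carry: 2
  hide believe: 2
20 duplicate windows → 33 − 20 = 13 distinct.

13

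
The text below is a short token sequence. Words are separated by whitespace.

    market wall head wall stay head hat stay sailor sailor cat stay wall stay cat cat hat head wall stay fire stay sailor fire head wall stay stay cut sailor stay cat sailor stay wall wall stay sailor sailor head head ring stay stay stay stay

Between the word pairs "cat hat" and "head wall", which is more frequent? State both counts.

"cat hat": 1 occurrence
"head wall": 3 occurrences

"head wall" (3 vs 1)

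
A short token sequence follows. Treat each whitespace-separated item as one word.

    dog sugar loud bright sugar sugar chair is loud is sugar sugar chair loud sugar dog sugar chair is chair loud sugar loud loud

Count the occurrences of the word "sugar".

Scanning the 24 tokens for "sugar":
  position 2: sugar
  position 5: sugar
  position 6: sugar
  position 11: sugar
  position 12: sugar
  position 15: sugar
  position 17: sugar
  position 22: sugar

8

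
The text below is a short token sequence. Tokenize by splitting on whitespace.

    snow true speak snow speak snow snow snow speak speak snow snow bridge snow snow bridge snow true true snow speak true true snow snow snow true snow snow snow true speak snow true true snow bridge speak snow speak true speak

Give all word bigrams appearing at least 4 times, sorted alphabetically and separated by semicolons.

Bigram counts meeting the condition (at least 4 times):
  snow snow: 8
  snow speak: 4
  snow true: 5
  speak snow: 5
  true snow: 4

snow snow; snow speak; snow true; speak snow; true snow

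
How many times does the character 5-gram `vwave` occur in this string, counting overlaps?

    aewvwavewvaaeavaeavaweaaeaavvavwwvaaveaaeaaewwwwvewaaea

Sliding a length-5 window over the 55 characters (51 positions):
  position 4–8: vwave

1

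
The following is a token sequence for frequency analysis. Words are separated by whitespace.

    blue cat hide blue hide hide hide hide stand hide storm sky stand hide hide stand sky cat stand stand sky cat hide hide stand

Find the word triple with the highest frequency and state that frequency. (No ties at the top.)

Trigram frequencies (highest first):
  hide hide stand: 3
  hide hide hide: 2
  stand sky cat: 2
  blue cat hide: 1
  cat hide blue: 1
  hide blue hide: 1
  … (13 more, each ≤ 1)

"hide hide stand", 3 times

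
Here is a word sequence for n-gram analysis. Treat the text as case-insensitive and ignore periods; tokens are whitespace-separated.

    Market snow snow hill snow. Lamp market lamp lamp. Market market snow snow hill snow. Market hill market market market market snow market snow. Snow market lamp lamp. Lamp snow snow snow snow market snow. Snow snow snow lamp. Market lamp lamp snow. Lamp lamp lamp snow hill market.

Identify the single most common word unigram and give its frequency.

"snow", 19 times

Unigram frequencies (highest first):
  snow: 19
  market: 14
  lamp: 12
  hill: 4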